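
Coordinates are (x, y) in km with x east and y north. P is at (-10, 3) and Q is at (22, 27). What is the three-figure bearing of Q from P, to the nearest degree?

053°

Δeast = 22 − -10 = 32.00; Δnorth = 27 − 3 = 24.00.
Bearing = atan2(Δeast, Δnorth) mod 360° = 53.13° ≈ 053°.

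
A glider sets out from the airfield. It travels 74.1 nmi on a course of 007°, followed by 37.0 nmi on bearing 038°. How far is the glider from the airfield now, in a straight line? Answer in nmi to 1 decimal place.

107.5 nmi

Leg 1 (007°, 74.1 nmi): east 74.1 sin 7° = 9.03, north 74.1 cos 7° = 73.55
Leg 2 (038°, 37.0 nmi): east 37.0 sin 38° = 22.78, north 37.0 cos 38° = 29.16
Net: 31.81 east, 102.70 north. Distance = √((31.81)² + (102.70)²) = 107.517 nmi.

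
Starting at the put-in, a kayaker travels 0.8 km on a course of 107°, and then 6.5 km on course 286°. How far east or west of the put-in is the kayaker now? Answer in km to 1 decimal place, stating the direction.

5.5 km west

Leg 1 (107°, 0.8 km): east 0.8 sin 107° = 0.77, north 0.8 cos 107° = -0.23
Leg 2 (286°, 6.5 km): east 6.5 sin 286° = -6.25, north 6.5 cos 286° = 1.79
Net east component: -5.48 km.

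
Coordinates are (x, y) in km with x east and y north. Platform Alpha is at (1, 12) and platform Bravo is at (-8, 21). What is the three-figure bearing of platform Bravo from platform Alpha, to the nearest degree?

315°

Δeast = -8 − 1 = -9.00; Δnorth = 21 − 12 = 9.00.
Bearing = atan2(Δeast, Δnorth) mod 360° = 315.00° ≈ 315°.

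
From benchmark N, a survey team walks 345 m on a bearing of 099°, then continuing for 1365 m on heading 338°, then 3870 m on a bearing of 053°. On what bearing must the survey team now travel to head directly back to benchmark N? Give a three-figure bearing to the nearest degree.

Leg 1 (099°, 345 m): east 345 sin 99° = 340.75, north 345 cos 99° = -53.97
Leg 2 (338°, 1365 m): east 1365 sin 338° = -511.34, north 1365 cos 338° = 1265.61
Leg 3 (053°, 3870 m): east 3870 sin 53° = 3090.72, north 3870 cos 53° = 2329.02
Net displacement: 2920.13 east, 3540.66 north. Direction back to start is (-2920.13, -3540.66): bearing = atan2(-2920.13, -3540.66) mod 360° = 219.51° ≈ 220°.

220°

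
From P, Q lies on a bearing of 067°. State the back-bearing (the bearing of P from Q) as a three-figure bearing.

247°

Back-bearing = 067° + 180° = 247°.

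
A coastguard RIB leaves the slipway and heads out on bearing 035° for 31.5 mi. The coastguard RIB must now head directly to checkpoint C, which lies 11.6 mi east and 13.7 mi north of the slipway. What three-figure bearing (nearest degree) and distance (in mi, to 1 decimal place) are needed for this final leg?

Leg 1 (035°, 31.5 mi): east 31.5 sin 35° = 18.07, north 31.5 cos 35° = 25.80
Current position: (18.07, 25.80). Target: (11.6, 13.7). Remaining: Δeast = -6.47, Δnorth = -12.10.
Bearing = atan2(-6.47, -12.10) mod 360° = 208.12°; distance = √((-6.47)² + (-12.10)²) = 13.723 mi.

208°, 13.7 mi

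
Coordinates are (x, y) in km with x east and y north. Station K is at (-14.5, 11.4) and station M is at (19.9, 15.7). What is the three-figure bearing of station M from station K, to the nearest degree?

083°

Δeast = 19.9 − -14.5 = 34.40; Δnorth = 15.7 − 11.4 = 4.30.
Bearing = atan2(Δeast, Δnorth) mod 360° = 82.87° ≈ 083°.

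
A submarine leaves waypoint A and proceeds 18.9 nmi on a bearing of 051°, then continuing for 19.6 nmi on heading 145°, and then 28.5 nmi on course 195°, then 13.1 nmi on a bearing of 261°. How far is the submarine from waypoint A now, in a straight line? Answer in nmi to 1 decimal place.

Leg 1 (051°, 18.9 nmi): east 18.9 sin 51° = 14.69, north 18.9 cos 51° = 11.89
Leg 2 (145°, 19.6 nmi): east 19.6 sin 145° = 11.24, north 19.6 cos 145° = -16.06
Leg 3 (195°, 28.5 nmi): east 28.5 sin 195° = -7.38, north 28.5 cos 195° = -27.53
Leg 4 (261°, 13.1 nmi): east 13.1 sin 261° = -12.94, north 13.1 cos 261° = -2.05
Net: 5.62 east, -33.74 north. Distance = √((5.62)² + (-33.74)²) = 34.203 nmi.

34.2 nmi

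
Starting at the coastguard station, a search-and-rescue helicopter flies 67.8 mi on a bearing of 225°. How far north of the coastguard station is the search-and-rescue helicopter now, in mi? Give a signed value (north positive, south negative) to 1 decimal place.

-47.9 mi

Leg 1 (225°, 67.8 mi): east 67.8 sin 225° = -47.94, north 67.8 cos 225° = -47.94
Net north component: -47.94 mi.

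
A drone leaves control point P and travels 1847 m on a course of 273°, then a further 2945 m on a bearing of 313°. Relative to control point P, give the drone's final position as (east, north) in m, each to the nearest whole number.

(-3998, 2105)

Leg 1 (273°, 1847 m): east 1847 sin 273° = -1844.47, north 1847 cos 273° = 96.66
Leg 2 (313°, 2945 m): east 2945 sin 313° = -2153.84, north 2945 cos 313° = 2008.49
Summing: -3998.31 m east, 2105.15 m north → (-3998, 2105).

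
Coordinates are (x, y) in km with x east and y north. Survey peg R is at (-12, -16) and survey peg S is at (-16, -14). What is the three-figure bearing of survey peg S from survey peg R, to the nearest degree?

297°

Δeast = -16 − -12 = -4.00; Δnorth = -14 − -16 = 2.00.
Bearing = atan2(Δeast, Δnorth) mod 360° = 296.57° ≈ 297°.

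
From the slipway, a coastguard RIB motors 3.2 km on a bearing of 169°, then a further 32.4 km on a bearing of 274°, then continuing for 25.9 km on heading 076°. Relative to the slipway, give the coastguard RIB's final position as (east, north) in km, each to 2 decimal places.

Leg 1 (169°, 3.2 km): east 3.2 sin 169° = 0.61, north 3.2 cos 169° = -3.14
Leg 2 (274°, 32.4 km): east 32.4 sin 274° = -32.32, north 32.4 cos 274° = 2.26
Leg 3 (076°, 25.9 km): east 25.9 sin 76° = 25.13, north 25.9 cos 76° = 6.27
Summing: -6.58 km east, 5.38 km north → (-6.58, 5.38).

(-6.58, 5.38)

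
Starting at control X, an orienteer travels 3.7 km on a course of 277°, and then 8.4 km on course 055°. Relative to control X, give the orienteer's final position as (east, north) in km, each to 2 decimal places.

Leg 1 (277°, 3.7 km): east 3.7 sin 277° = -3.67, north 3.7 cos 277° = 0.45
Leg 2 (055°, 8.4 km): east 8.4 sin 55° = 6.88, north 8.4 cos 55° = 4.82
Summing: 3.21 km east, 5.27 km north → (3.21, 5.27).

(3.21, 5.27)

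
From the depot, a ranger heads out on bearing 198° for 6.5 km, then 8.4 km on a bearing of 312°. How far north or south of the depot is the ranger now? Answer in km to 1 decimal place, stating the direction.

Leg 1 (198°, 6.5 km): east 6.5 sin 198° = -2.01, north 6.5 cos 198° = -6.18
Leg 2 (312°, 8.4 km): east 8.4 sin 312° = -6.24, north 8.4 cos 312° = 5.62
Net north component: -0.56 km.

0.6 km south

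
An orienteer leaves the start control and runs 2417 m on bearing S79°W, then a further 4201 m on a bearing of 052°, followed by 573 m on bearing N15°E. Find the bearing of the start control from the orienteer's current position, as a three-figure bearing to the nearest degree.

Leg 1 (S79°W, 2417 m): east 2417 sin 259° = -2372.59, north 2417 cos 259° = -461.19
Leg 2 (052°, 4201 m): east 4201 sin 52° = 3310.43, north 4201 cos 52° = 2586.39
Leg 3 (N15°E, 573 m): east 573 sin 15° = 148.30, north 573 cos 15° = 553.48
Net displacement: 1086.14 east, 2678.68 north. Direction back to start is (-1086.14, -2678.68): bearing = atan2(-1086.14, -2678.68) mod 360° = 202.07° ≈ 202°.

202°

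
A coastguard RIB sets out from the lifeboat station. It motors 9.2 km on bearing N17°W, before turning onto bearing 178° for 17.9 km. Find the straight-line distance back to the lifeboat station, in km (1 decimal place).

9.3 km

Leg 1 (N17°W, 9.2 km): east 9.2 sin 343° = -2.69, north 9.2 cos 343° = 8.80
Leg 2 (178°, 17.9 km): east 17.9 sin 178° = 0.62, north 17.9 cos 178° = -17.89
Net: -2.07 east, -9.09 north. Distance = √((-2.07)² + (-9.09)²) = 9.323 km.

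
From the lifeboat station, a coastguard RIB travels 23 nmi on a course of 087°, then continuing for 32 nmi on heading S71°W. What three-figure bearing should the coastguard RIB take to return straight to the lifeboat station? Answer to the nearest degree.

Leg 1 (087°, 23 nmi): east 23 sin 87° = 22.97, north 23 cos 87° = 1.20
Leg 2 (S71°W, 32 nmi): east 32 sin 251° = -30.26, north 32 cos 251° = -10.42
Net displacement: -7.29 east, -9.21 north. Direction back to start is (7.29, 9.21): bearing = atan2(7.29, 9.21) mod 360° = 38.34° ≈ 038°.

038°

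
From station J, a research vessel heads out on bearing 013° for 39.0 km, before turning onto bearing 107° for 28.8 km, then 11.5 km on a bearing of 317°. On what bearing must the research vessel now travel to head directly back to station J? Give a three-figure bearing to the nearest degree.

217°

Leg 1 (013°, 39.0 km): east 39.0 sin 13° = 8.77, north 39.0 cos 13° = 38.00
Leg 2 (107°, 28.8 km): east 28.8 sin 107° = 27.54, north 28.8 cos 107° = -8.42
Leg 3 (317°, 11.5 km): east 11.5 sin 317° = -7.84, north 11.5 cos 317° = 8.41
Net displacement: 28.47 east, 37.99 north. Direction back to start is (-28.47, -37.99): bearing = atan2(-28.47, -37.99) mod 360° = 216.85° ≈ 217°.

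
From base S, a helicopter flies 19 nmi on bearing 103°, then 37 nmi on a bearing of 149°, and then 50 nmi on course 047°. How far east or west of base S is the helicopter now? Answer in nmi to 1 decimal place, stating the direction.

74.1 nmi east

Leg 1 (103°, 19 nmi): east 19 sin 103° = 18.51, north 19 cos 103° = -4.27
Leg 2 (149°, 37 nmi): east 37 sin 149° = 19.06, north 37 cos 149° = -31.72
Leg 3 (047°, 50 nmi): east 50 sin 47° = 36.57, north 50 cos 47° = 34.10
Net east component: 74.14 nmi.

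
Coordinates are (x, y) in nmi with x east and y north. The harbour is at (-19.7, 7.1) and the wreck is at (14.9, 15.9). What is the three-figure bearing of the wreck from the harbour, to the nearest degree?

Δeast = 14.9 − -19.7 = 34.60; Δnorth = 15.9 − 7.1 = 8.80.
Bearing = atan2(Δeast, Δnorth) mod 360° = 75.73° ≈ 076°.

076°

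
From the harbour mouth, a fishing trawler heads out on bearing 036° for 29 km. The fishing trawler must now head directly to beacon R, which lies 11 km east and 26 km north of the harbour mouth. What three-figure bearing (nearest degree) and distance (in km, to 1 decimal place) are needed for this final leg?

Leg 1 (036°, 29 km): east 29 sin 36° = 17.05, north 29 cos 36° = 23.46
Current position: (17.05, 23.46). Target: (11, 26). Remaining: Δeast = -6.05, Δnorth = 2.54.
Bearing = atan2(-6.05, 2.54) mod 360° = 292.78°; distance = √((-6.05)² + (2.54)²) = 6.557 km.

293°, 6.6 km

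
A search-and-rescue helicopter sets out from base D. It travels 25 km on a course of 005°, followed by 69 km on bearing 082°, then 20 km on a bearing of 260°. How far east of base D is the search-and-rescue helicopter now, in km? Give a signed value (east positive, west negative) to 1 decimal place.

Leg 1 (005°, 25 km): east 25 sin 5° = 2.18, north 25 cos 5° = 24.90
Leg 2 (082°, 69 km): east 69 sin 82° = 68.33, north 69 cos 82° = 9.60
Leg 3 (260°, 20 km): east 20 sin 260° = -19.70, north 20 cos 260° = -3.47
Net east component: 50.81 km.

50.8 km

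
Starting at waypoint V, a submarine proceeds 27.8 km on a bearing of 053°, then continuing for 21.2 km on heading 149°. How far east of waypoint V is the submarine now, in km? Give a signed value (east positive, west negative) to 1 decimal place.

Leg 1 (053°, 27.8 km): east 27.8 sin 53° = 22.20, north 27.8 cos 53° = 16.73
Leg 2 (149°, 21.2 km): east 21.2 sin 149° = 10.92, north 21.2 cos 149° = -18.17
Net east component: 33.12 km.

33.1 km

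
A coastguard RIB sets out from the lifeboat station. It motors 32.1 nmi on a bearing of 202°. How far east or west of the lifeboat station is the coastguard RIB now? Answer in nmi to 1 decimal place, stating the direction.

12.0 nmi west

Leg 1 (202°, 32.1 nmi): east 32.1 sin 202° = -12.02, north 32.1 cos 202° = -29.76
Net east component: -12.02 nmi.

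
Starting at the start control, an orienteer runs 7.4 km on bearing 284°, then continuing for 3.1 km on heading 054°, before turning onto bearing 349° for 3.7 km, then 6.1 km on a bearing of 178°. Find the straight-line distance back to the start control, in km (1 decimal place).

Leg 1 (284°, 7.4 km): east 7.4 sin 284° = -7.18, north 7.4 cos 284° = 1.79
Leg 2 (054°, 3.1 km): east 3.1 sin 54° = 2.51, north 3.1 cos 54° = 1.82
Leg 3 (349°, 3.7 km): east 3.7 sin 349° = -0.71, north 3.7 cos 349° = 3.63
Leg 4 (178°, 6.1 km): east 6.1 sin 178° = 0.21, north 6.1 cos 178° = -6.10
Net: -5.17 east, 1.15 north. Distance = √((-5.17)² + (1.15)²) = 5.291 km.

5.3 km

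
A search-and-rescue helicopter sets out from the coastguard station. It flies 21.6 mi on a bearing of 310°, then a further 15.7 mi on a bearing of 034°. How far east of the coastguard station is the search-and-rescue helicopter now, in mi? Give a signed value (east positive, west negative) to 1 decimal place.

Leg 1 (310°, 21.6 mi): east 21.6 sin 310° = -16.55, north 21.6 cos 310° = 13.88
Leg 2 (034°, 15.7 mi): east 15.7 sin 34° = 8.78, north 15.7 cos 34° = 13.02
Net east component: -7.77 mi.

-7.8 mi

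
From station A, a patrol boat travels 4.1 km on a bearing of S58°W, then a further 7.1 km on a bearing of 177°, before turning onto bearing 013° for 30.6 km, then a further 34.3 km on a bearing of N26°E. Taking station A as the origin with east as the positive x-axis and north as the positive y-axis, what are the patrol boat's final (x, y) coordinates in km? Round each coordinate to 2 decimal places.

(18.81, 51.38)

Leg 1 (S58°W, 4.1 km): east 4.1 sin 238° = -3.48, north 4.1 cos 238° = -2.17
Leg 2 (177°, 7.1 km): east 7.1 sin 177° = 0.37, north 7.1 cos 177° = -7.09
Leg 3 (013°, 30.6 km): east 30.6 sin 13° = 6.88, north 30.6 cos 13° = 29.82
Leg 4 (N26°E, 34.3 km): east 34.3 sin 26° = 15.04, north 34.3 cos 26° = 30.83
Summing: 18.81 km east, 51.38 km north → (18.81, 51.38).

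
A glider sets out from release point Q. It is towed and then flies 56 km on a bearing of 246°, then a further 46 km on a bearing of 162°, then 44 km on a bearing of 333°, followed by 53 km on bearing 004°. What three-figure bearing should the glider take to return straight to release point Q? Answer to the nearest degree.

116°

Leg 1 (246°, 56 km): east 56 sin 246° = -51.16, north 56 cos 246° = -22.78
Leg 2 (162°, 46 km): east 46 sin 162° = 14.21, north 46 cos 162° = -43.75
Leg 3 (333°, 44 km): east 44 sin 333° = -19.98, north 44 cos 333° = 39.20
Leg 4 (004°, 53 km): east 53 sin 4° = 3.70, north 53 cos 4° = 52.87
Net displacement: -53.22 east, 25.55 north. Direction back to start is (53.22, -25.55): bearing = atan2(53.22, -25.55) mod 360° = 115.64° ≈ 116°.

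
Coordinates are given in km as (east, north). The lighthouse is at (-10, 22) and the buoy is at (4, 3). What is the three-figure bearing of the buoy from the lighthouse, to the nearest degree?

144°

Δeast = 4 − -10 = 14.00; Δnorth = 3 − 22 = -19.00.
Bearing = atan2(Δeast, Δnorth) mod 360° = 143.62° ≈ 144°.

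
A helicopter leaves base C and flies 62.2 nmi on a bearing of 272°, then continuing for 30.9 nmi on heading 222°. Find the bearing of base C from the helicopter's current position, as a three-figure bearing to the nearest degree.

Leg 1 (272°, 62.2 nmi): east 62.2 sin 272° = -62.16, north 62.2 cos 272° = 2.17
Leg 2 (222°, 30.9 nmi): east 30.9 sin 222° = -20.68, north 30.9 cos 222° = -22.96
Net displacement: -82.84 east, -20.79 north. Direction back to start is (82.84, 20.79): bearing = atan2(82.84, 20.79) mod 360° = 75.91° ≈ 076°.

076°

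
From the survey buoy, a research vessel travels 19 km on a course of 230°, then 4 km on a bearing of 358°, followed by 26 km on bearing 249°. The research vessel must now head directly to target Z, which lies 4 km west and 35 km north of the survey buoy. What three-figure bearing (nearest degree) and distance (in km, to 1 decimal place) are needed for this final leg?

Leg 1 (230°, 19 km): east 19 sin 230° = -14.55, north 19 cos 230° = -12.21
Leg 2 (358°, 4 km): east 4 sin 358° = -0.14, north 4 cos 358° = 4.00
Leg 3 (249°, 26 km): east 26 sin 249° = -24.27, north 26 cos 249° = -9.32
Current position: (-38.97, -17.53). Target: (-4, 35). Remaining: Δeast = 34.97, Δnorth = 52.53.
Bearing = atan2(34.97, 52.53) mod 360° = 33.65°; distance = √((34.97)² + (52.53)²) = 63.107 km.

034°, 63.1 km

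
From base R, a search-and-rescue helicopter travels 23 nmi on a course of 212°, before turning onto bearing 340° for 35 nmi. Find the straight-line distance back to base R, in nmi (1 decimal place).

27.6 nmi

Leg 1 (212°, 23 nmi): east 23 sin 212° = -12.19, north 23 cos 212° = -19.51
Leg 2 (340°, 35 nmi): east 35 sin 340° = -11.97, north 35 cos 340° = 32.89
Net: -24.16 east, 13.38 north. Distance = √((-24.16)² + (13.38)²) = 27.619 nmi.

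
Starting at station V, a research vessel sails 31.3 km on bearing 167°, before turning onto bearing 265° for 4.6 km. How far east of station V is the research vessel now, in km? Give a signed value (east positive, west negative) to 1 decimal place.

Leg 1 (167°, 31.3 km): east 31.3 sin 167° = 7.04, north 31.3 cos 167° = -30.50
Leg 2 (265°, 4.6 km): east 4.6 sin 265° = -4.58, north 4.6 cos 265° = -0.40
Net east component: 2.46 km.

2.5 km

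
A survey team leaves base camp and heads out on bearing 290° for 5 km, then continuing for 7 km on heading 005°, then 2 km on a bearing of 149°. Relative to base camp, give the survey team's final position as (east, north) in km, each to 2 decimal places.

(-3.06, 6.97)

Leg 1 (290°, 5 km): east 5 sin 290° = -4.70, north 5 cos 290° = 1.71
Leg 2 (005°, 7 km): east 7 sin 5° = 0.61, north 7 cos 5° = 6.97
Leg 3 (149°, 2 km): east 2 sin 149° = 1.03, north 2 cos 149° = -1.71
Summing: -3.06 km east, 6.97 km north → (-3.06, 6.97).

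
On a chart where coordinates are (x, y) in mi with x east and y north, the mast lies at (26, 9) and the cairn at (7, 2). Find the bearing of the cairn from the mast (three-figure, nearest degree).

Δeast = 7 − 26 = -19.00; Δnorth = 2 − 9 = -7.00.
Bearing = atan2(Δeast, Δnorth) mod 360° = 249.78° ≈ 250°.

250°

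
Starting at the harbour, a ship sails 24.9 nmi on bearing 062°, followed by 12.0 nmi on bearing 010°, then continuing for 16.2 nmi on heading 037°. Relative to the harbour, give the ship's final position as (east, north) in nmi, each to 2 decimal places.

(33.82, 36.45)

Leg 1 (062°, 24.9 nmi): east 24.9 sin 62° = 21.99, north 24.9 cos 62° = 11.69
Leg 2 (010°, 12.0 nmi): east 12.0 sin 10° = 2.08, north 12.0 cos 10° = 11.82
Leg 3 (037°, 16.2 nmi): east 16.2 sin 37° = 9.75, north 16.2 cos 37° = 12.94
Summing: 33.82 nmi east, 36.45 nmi north → (33.82, 36.45).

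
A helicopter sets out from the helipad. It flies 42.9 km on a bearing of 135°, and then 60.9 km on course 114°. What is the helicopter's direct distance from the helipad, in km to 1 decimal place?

102.1 km

Leg 1 (135°, 42.9 km): east 42.9 sin 135° = 30.33, north 42.9 cos 135° = -30.33
Leg 2 (114°, 60.9 km): east 60.9 sin 114° = 55.63, north 60.9 cos 114° = -24.77
Net: 85.97 east, -55.11 north. Distance = √((85.97)² + (-55.11)²) = 102.115 km.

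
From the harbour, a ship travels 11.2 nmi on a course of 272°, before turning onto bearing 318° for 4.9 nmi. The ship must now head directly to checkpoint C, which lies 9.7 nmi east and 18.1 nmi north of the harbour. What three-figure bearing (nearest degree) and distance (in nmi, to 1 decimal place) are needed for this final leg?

060°, 28.0 nmi

Leg 1 (272°, 11.2 nmi): east 11.2 sin 272° = -11.19, north 11.2 cos 272° = 0.39
Leg 2 (318°, 4.9 nmi): east 4.9 sin 318° = -3.28, north 4.9 cos 318° = 3.64
Current position: (-14.47, 4.03). Target: (9.7, 18.1). Remaining: Δeast = 24.17, Δnorth = 14.07.
Bearing = atan2(24.17, 14.07) mod 360° = 59.80°; distance = √((24.17)² + (14.07)²) = 27.968 nmi.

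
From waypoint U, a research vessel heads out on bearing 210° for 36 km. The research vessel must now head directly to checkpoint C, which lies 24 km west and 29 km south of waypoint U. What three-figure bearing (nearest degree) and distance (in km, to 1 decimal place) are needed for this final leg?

290°, 6.4 km

Leg 1 (210°, 36 km): east 36 sin 210° = -18.00, north 36 cos 210° = -31.18
Current position: (-18.00, -31.18). Target: (-24, -29). Remaining: Δeast = -6.00, Δnorth = 2.18.
Bearing = atan2(-6.00, 2.18) mod 360° = 289.94°; distance = √((-6.00)² + (2.18)²) = 6.383 km.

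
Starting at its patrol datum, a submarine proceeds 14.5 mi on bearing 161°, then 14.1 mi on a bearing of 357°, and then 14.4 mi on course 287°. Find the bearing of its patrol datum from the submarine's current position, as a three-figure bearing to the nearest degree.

115°

Leg 1 (161°, 14.5 mi): east 14.5 sin 161° = 4.72, north 14.5 cos 161° = -13.71
Leg 2 (357°, 14.1 mi): east 14.1 sin 357° = -0.74, north 14.1 cos 357° = 14.08
Leg 3 (287°, 14.4 mi): east 14.4 sin 287° = -13.77, north 14.4 cos 287° = 4.21
Net displacement: -9.79 east, 4.58 north. Direction back to start is (9.79, -4.58): bearing = atan2(9.79, -4.58) mod 360° = 115.08° ≈ 115°.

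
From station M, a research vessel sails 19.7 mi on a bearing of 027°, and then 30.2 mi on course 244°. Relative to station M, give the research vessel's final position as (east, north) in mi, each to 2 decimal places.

Leg 1 (027°, 19.7 mi): east 19.7 sin 27° = 8.94, north 19.7 cos 27° = 17.55
Leg 2 (244°, 30.2 mi): east 30.2 sin 244° = -27.14, north 30.2 cos 244° = -13.24
Summing: -18.20 mi east, 4.31 mi north → (-18.20, 4.31).

(-18.20, 4.31)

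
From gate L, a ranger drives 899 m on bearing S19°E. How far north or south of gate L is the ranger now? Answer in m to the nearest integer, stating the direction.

Leg 1 (S19°E, 899 m): east 899 sin 161° = 292.69, north 899 cos 161° = -850.02
Net north component: -850.02 m.

850 m south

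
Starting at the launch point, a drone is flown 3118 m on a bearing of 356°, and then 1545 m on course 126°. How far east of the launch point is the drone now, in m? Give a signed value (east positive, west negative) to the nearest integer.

1032 m

Leg 1 (356°, 3118 m): east 3118 sin 356° = -217.50, north 3118 cos 356° = 3110.40
Leg 2 (126°, 1545 m): east 1545 sin 126° = 1249.93, north 1545 cos 126° = -908.13
Net east component: 1032.43 m.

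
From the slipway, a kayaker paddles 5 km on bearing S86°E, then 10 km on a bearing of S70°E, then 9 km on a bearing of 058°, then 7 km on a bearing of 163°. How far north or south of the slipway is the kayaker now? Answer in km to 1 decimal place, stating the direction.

Leg 1 (S86°E, 5 km): east 5 sin 94° = 4.99, north 5 cos 94° = -0.35
Leg 2 (S70°E, 10 km): east 10 sin 110° = 9.40, north 10 cos 110° = -3.42
Leg 3 (058°, 9 km): east 9 sin 58° = 7.63, north 9 cos 58° = 4.77
Leg 4 (163°, 7 km): east 7 sin 163° = 2.05, north 7 cos 163° = -6.69
Net north component: -5.69 km.

5.7 km south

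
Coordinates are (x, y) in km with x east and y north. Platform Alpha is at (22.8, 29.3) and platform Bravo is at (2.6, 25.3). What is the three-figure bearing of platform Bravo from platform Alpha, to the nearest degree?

259°

Δeast = 2.6 − 22.8 = -20.20; Δnorth = 25.3 − 29.3 = -4.00.
Bearing = atan2(Δeast, Δnorth) mod 360° = 258.80° ≈ 259°.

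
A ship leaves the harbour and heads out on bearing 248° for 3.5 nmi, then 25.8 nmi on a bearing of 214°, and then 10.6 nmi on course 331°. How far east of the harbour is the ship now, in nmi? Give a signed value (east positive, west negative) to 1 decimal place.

Leg 1 (248°, 3.5 nmi): east 3.5 sin 248° = -3.25, north 3.5 cos 248° = -1.31
Leg 2 (214°, 25.8 nmi): east 25.8 sin 214° = -14.43, north 25.8 cos 214° = -21.39
Leg 3 (331°, 10.6 nmi): east 10.6 sin 331° = -5.14, north 10.6 cos 331° = 9.27
Net east component: -22.81 nmi.

-22.8 nmi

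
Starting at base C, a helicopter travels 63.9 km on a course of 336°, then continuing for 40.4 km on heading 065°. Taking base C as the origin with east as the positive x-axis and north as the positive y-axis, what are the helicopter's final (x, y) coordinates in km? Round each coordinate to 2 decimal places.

(10.62, 75.45)

Leg 1 (336°, 63.9 km): east 63.9 sin 336° = -25.99, north 63.9 cos 336° = 58.38
Leg 2 (065°, 40.4 km): east 40.4 sin 65° = 36.61, north 40.4 cos 65° = 17.07
Summing: 10.62 km east, 75.45 km north → (10.62, 75.45).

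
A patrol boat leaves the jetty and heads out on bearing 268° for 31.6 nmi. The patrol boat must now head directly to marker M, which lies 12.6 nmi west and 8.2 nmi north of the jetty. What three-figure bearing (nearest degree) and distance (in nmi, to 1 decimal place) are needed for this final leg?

064°, 21.1 nmi

Leg 1 (268°, 31.6 nmi): east 31.6 sin 268° = -31.58, north 31.6 cos 268° = -1.10
Current position: (-31.58, -1.10). Target: (-12.6, 8.2). Remaining: Δeast = 18.98, Δnorth = 9.30.
Bearing = atan2(18.98, 9.30) mod 360° = 63.89°; distance = √((18.98)² + (9.30)²) = 21.138 nmi.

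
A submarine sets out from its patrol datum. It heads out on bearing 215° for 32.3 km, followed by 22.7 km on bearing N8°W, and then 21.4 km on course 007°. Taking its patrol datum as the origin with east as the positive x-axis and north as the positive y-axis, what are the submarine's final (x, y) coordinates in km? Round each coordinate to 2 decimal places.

Leg 1 (215°, 32.3 km): east 32.3 sin 215° = -18.53, north 32.3 cos 215° = -26.46
Leg 2 (N8°W, 22.7 km): east 22.7 sin 352° = -3.16, north 22.7 cos 352° = 22.48
Leg 3 (007°, 21.4 km): east 21.4 sin 7° = 2.61, north 21.4 cos 7° = 21.24
Summing: -19.08 km east, 17.26 km north → (-19.08, 17.26).

(-19.08, 17.26)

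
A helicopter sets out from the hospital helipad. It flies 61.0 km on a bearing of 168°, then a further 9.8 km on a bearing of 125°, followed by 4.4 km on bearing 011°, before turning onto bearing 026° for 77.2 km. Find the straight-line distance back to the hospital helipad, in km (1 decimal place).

56.0 km

Leg 1 (168°, 61.0 km): east 61.0 sin 168° = 12.68, north 61.0 cos 168° = -59.67
Leg 2 (125°, 9.8 km): east 9.8 sin 125° = 8.03, north 9.8 cos 125° = -5.62
Leg 3 (011°, 4.4 km): east 4.4 sin 11° = 0.84, north 4.4 cos 11° = 4.32
Leg 4 (026°, 77.2 km): east 77.2 sin 26° = 33.84, north 77.2 cos 26° = 69.39
Net: 55.39 east, 8.42 north. Distance = √((55.39)² + (8.42)²) = 56.028 km.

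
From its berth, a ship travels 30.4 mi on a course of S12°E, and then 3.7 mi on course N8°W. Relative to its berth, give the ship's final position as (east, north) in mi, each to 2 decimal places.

Leg 1 (S12°E, 30.4 mi): east 30.4 sin 168° = 6.32, north 30.4 cos 168° = -29.74
Leg 2 (N8°W, 3.7 mi): east 3.7 sin 352° = -0.51, north 3.7 cos 352° = 3.66
Summing: 5.81 mi east, -26.07 mi north → (5.81, -26.07).

(5.81, -26.07)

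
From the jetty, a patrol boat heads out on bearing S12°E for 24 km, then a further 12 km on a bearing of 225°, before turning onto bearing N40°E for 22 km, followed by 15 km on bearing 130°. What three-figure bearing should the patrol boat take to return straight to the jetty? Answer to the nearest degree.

318°

Leg 1 (S12°E, 24 km): east 24 sin 168° = 4.99, north 24 cos 168° = -23.48
Leg 2 (225°, 12 km): east 12 sin 225° = -8.49, north 12 cos 225° = -8.49
Leg 3 (N40°E, 22 km): east 22 sin 40° = 14.14, north 22 cos 40° = 16.85
Leg 4 (130°, 15 km): east 15 sin 130° = 11.49, north 15 cos 130° = -9.64
Net displacement: 22.14 east, -24.75 north. Direction back to start is (-22.14, 24.75): bearing = atan2(-22.14, 24.75) mod 360° = 318.19° ≈ 318°.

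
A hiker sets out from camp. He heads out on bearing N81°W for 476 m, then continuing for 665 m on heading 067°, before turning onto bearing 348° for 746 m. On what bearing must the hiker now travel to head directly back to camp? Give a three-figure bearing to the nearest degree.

Leg 1 (N81°W, 476 m): east 476 sin 279° = -470.14, north 476 cos 279° = 74.46
Leg 2 (067°, 665 m): east 665 sin 67° = 612.14, north 665 cos 67° = 259.84
Leg 3 (348°, 746 m): east 746 sin 348° = -155.10, north 746 cos 348° = 729.70
Net displacement: -13.11 east, 1064.00 north. Direction back to start is (13.11, -1064.00): bearing = atan2(13.11, -1064.00) mod 360° = 179.29° ≈ 179°.

179°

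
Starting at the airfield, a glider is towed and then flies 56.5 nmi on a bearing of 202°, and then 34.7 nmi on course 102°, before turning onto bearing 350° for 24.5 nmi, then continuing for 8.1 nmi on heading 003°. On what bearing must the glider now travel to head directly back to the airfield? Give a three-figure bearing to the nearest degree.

342°

Leg 1 (202°, 56.5 nmi): east 56.5 sin 202° = -21.17, north 56.5 cos 202° = -52.39
Leg 2 (102°, 34.7 nmi): east 34.7 sin 102° = 33.94, north 34.7 cos 102° = -7.21
Leg 3 (350°, 24.5 nmi): east 24.5 sin 350° = -4.25, north 24.5 cos 350° = 24.13
Leg 4 (003°, 8.1 nmi): east 8.1 sin 3° = 0.42, north 8.1 cos 3° = 8.09
Net displacement: 8.95 east, -27.38 north. Direction back to start is (-8.95, 27.38): bearing = atan2(-8.95, 27.38) mod 360° = 341.91° ≈ 342°.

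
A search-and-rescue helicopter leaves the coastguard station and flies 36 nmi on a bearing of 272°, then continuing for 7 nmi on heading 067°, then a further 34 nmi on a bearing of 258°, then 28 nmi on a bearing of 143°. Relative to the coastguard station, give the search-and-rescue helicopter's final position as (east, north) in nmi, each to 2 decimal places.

(-45.94, -25.44)

Leg 1 (272°, 36 nmi): east 36 sin 272° = -35.98, north 36 cos 272° = 1.26
Leg 2 (067°, 7 nmi): east 7 sin 67° = 6.44, north 7 cos 67° = 2.74
Leg 3 (258°, 34 nmi): east 34 sin 258° = -33.26, north 34 cos 258° = -7.07
Leg 4 (143°, 28 nmi): east 28 sin 143° = 16.85, north 28 cos 143° = -22.36
Summing: -45.94 nmi east, -25.44 nmi north → (-45.94, -25.44).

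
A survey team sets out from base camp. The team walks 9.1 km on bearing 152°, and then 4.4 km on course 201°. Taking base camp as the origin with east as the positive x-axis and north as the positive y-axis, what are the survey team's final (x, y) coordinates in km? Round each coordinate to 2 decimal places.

Leg 1 (152°, 9.1 km): east 9.1 sin 152° = 4.27, north 9.1 cos 152° = -8.03
Leg 2 (201°, 4.4 km): east 4.4 sin 201° = -1.58, north 4.4 cos 201° = -4.11
Summing: 2.70 km east, -12.14 km north → (2.70, -12.14).

(2.70, -12.14)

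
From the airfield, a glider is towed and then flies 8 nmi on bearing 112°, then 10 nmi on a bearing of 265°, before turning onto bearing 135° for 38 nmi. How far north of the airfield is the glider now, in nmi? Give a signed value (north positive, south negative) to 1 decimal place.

Leg 1 (112°, 8 nmi): east 8 sin 112° = 7.42, north 8 cos 112° = -3.00
Leg 2 (265°, 10 nmi): east 10 sin 265° = -9.96, north 10 cos 265° = -0.87
Leg 3 (135°, 38 nmi): east 38 sin 135° = 26.87, north 38 cos 135° = -26.87
Net north component: -30.74 nmi.

-30.7 nmi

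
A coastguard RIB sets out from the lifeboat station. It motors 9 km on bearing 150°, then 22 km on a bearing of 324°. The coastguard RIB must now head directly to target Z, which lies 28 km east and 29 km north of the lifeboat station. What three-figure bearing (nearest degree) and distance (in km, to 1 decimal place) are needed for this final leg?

Leg 1 (150°, 9 km): east 9 sin 150° = 4.50, north 9 cos 150° = -7.79
Leg 2 (324°, 22 km): east 22 sin 324° = -12.93, north 22 cos 324° = 17.80
Current position: (-8.43, 10.00). Target: (28, 29). Remaining: Δeast = 36.43, Δnorth = 19.00.
Bearing = atan2(36.43, 19.00) mod 360° = 62.46°; distance = √((36.43)² + (19.00)²) = 41.086 km.

062°, 41.1 km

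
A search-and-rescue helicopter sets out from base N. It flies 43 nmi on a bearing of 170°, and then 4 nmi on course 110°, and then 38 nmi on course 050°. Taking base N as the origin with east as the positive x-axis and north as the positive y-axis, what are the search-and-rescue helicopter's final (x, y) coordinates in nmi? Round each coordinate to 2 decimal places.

Leg 1 (170°, 43 nmi): east 43 sin 170° = 7.47, north 43 cos 170° = -42.35
Leg 2 (110°, 4 nmi): east 4 sin 110° = 3.76, north 4 cos 110° = -1.37
Leg 3 (050°, 38 nmi): east 38 sin 50° = 29.11, north 38 cos 50° = 24.43
Summing: 40.34 nmi east, -19.29 nmi north → (40.34, -19.29).

(40.34, -19.29)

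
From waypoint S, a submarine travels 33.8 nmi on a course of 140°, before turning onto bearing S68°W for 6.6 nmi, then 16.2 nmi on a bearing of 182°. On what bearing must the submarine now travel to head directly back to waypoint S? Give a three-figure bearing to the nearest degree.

341°

Leg 1 (140°, 33.8 nmi): east 33.8 sin 140° = 21.73, north 33.8 cos 140° = -25.89
Leg 2 (S68°W, 6.6 nmi): east 6.6 sin 248° = -6.12, north 6.6 cos 248° = -2.47
Leg 3 (182°, 16.2 nmi): east 16.2 sin 182° = -0.57, north 16.2 cos 182° = -16.19
Net displacement: 15.04 east, -44.55 north. Direction back to start is (-15.04, 44.55): bearing = atan2(-15.04, 44.55) mod 360° = 341.35° ≈ 341°.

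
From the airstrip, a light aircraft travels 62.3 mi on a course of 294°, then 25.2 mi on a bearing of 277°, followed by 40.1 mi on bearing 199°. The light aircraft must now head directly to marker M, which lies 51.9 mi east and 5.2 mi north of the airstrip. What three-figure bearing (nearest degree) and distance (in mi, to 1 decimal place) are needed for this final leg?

Leg 1 (294°, 62.3 mi): east 62.3 sin 294° = -56.91, north 62.3 cos 294° = 25.34
Leg 2 (277°, 25.2 mi): east 25.2 sin 277° = -25.01, north 25.2 cos 277° = 3.07
Leg 3 (199°, 40.1 mi): east 40.1 sin 199° = -13.06, north 40.1 cos 199° = -37.92
Current position: (-94.98, -9.50). Target: (51.9, 5.2). Remaining: Δeast = 146.88, Δnorth = 14.70.
Bearing = atan2(146.88, 14.70) mod 360° = 84.28°; distance = √((146.88)² + (14.70)²) = 147.616 mi.

084°, 147.6 mi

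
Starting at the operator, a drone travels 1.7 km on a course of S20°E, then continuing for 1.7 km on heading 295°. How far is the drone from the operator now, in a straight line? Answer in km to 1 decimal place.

Leg 1 (S20°E, 1.7 km): east 1.7 sin 160° = 0.58, north 1.7 cos 160° = -1.60
Leg 2 (295°, 1.7 km): east 1.7 sin 295° = -1.54, north 1.7 cos 295° = 0.72
Net: -0.96 east, -0.88 north. Distance = √((-0.96)² + (-0.88)²) = 1.301 km.

1.3 km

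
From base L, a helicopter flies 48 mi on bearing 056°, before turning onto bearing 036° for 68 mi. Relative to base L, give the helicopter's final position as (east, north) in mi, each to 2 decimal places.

Leg 1 (056°, 48 mi): east 48 sin 56° = 39.79, north 48 cos 56° = 26.84
Leg 2 (036°, 68 mi): east 68 sin 36° = 39.97, north 68 cos 36° = 55.01
Summing: 79.76 mi east, 81.85 mi north → (79.76, 81.85).

(79.76, 81.85)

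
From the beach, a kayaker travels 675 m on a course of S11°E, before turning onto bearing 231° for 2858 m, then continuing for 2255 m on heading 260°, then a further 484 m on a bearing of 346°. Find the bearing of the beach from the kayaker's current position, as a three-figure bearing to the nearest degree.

Leg 1 (S11°E, 675 m): east 675 sin 169° = 128.80, north 675 cos 169° = -662.60
Leg 2 (231°, 2858 m): east 2858 sin 231° = -2221.08, north 2858 cos 231° = -1798.60
Leg 3 (260°, 2255 m): east 2255 sin 260° = -2220.74, north 2255 cos 260° = -391.58
Leg 4 (346°, 484 m): east 484 sin 346° = -117.09, north 484 cos 346° = 469.62
Net displacement: -4430.12 east, -2383.15 north. Direction back to start is (4430.12, 2383.15): bearing = atan2(4430.12, 2383.15) mod 360° = 61.72° ≈ 062°.

062°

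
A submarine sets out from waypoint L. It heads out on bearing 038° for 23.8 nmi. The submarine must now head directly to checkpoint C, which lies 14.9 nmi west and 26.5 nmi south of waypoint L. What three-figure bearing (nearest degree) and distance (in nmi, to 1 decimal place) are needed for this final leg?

213°, 54.0 nmi

Leg 1 (038°, 23.8 nmi): east 23.8 sin 38° = 14.65, north 23.8 cos 38° = 18.75
Current position: (14.65, 18.75). Target: (-14.9, -26.5). Remaining: Δeast = -29.55, Δnorth = -45.25.
Bearing = atan2(-29.55, -45.25) mod 360° = 213.15°; distance = √((-29.55)² + (-45.25)²) = 54.050 nmi.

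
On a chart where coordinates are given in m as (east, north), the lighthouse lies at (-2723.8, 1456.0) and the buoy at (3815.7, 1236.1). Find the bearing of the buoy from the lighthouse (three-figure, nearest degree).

Δeast = 3815.7 − -2723.8 = 6539.50; Δnorth = 1236.1 − 1456.0 = -219.90.
Bearing = atan2(Δeast, Δnorth) mod 360° = 91.93° ≈ 092°.

092°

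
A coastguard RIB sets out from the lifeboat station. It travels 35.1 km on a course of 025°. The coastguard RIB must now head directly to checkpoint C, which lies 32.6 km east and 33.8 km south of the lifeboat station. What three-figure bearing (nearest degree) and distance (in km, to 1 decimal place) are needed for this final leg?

Leg 1 (025°, 35.1 km): east 35.1 sin 25° = 14.83, north 35.1 cos 25° = 31.81
Current position: (14.83, 31.81). Target: (32.6, -33.8). Remaining: Δeast = 17.77, Δnorth = -65.61.
Bearing = atan2(17.77, -65.61) mod 360° = 164.85°; distance = √((17.77)² + (-65.61)²) = 67.974 km.

165°, 68.0 km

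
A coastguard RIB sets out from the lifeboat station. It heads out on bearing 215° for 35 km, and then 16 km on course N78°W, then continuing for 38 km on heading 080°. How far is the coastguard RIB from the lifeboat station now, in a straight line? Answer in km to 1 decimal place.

18.8 km

Leg 1 (215°, 35 km): east 35 sin 215° = -20.08, north 35 cos 215° = -28.67
Leg 2 (N78°W, 16 km): east 16 sin 282° = -15.65, north 16 cos 282° = 3.33
Leg 3 (080°, 38 km): east 38 sin 80° = 37.42, north 38 cos 80° = 6.60
Net: 1.70 east, -18.75 north. Distance = √((1.70)² + (-18.75)²) = 18.822 km.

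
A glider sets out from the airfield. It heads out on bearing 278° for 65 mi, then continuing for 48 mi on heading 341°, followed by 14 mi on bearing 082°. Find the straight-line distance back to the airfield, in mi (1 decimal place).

Leg 1 (278°, 65 mi): east 65 sin 278° = -64.37, north 65 cos 278° = 9.05
Leg 2 (341°, 48 mi): east 48 sin 341° = -15.63, north 48 cos 341° = 45.38
Leg 3 (082°, 14 mi): east 14 sin 82° = 13.86, north 14 cos 82° = 1.95
Net: -66.13 east, 56.38 north. Distance = √((-66.13)² + (56.38)²) = 86.902 mi.

86.9 mi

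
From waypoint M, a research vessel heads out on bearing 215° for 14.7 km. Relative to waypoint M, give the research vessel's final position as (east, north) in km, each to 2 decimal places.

Leg 1 (215°, 14.7 km): east 14.7 sin 215° = -8.43, north 14.7 cos 215° = -12.04
Summing: -8.43 km east, -12.04 km north → (-8.43, -12.04).

(-8.43, -12.04)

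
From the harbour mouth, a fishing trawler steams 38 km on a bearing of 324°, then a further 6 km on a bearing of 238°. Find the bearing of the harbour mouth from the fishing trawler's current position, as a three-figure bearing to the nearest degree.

Leg 1 (324°, 38 km): east 38 sin 324° = -22.34, north 38 cos 324° = 30.74
Leg 2 (238°, 6 km): east 6 sin 238° = -5.09, north 6 cos 238° = -3.18
Net displacement: -27.42 east, 27.56 north. Direction back to start is (27.42, -27.56): bearing = atan2(27.42, -27.56) mod 360° = 135.14° ≈ 135°.

135°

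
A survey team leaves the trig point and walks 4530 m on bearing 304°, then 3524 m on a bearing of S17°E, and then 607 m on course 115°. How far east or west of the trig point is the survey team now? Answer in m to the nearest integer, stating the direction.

2175 m west

Leg 1 (304°, 4530 m): east 4530 sin 304° = -3755.54, north 4530 cos 304° = 2533.14
Leg 2 (S17°E, 3524 m): east 3524 sin 163° = 1030.32, north 3524 cos 163° = -3370.02
Leg 3 (115°, 607 m): east 607 sin 115° = 550.13, north 607 cos 115° = -256.53
Net east component: -2175.09 m.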